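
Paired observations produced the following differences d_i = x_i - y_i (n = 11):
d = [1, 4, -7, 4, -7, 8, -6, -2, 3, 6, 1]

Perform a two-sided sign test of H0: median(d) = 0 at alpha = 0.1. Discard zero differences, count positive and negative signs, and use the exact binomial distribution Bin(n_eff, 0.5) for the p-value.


Step 1: Discard zero differences. Original n = 11; n_eff = number of nonzero differences = 11.
Nonzero differences (with sign): +1, +4, -7, +4, -7, +8, -6, -2, +3, +6, +1
Step 2: Count signs: positive = 7, negative = 4.
Step 3: Under H0: P(positive) = 0.5, so the number of positives S ~ Bin(11, 0.5).
Step 4: Two-sided exact p-value = sum of Bin(11,0.5) probabilities at or below the observed probability = 0.548828.
Step 5: alpha = 0.1. fail to reject H0.

n_eff = 11, pos = 7, neg = 4, p = 0.548828, fail to reject H0.


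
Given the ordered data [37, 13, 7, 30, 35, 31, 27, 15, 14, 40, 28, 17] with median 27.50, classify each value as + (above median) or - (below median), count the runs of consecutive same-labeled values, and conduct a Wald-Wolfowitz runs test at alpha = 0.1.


Step 1: Compute median = 27.50; label A = above, B = below.
Labels in order: ABBAAABBBAAB  (n_A = 6, n_B = 6)
Step 2: Count runs R = 6.
Step 3: Under H0 (random ordering), E[R] = 2*n_A*n_B/(n_A+n_B) + 1 = 2*6*6/12 + 1 = 7.0000.
        Var[R] = 2*n_A*n_B*(2*n_A*n_B - n_A - n_B) / ((n_A+n_B)^2 * (n_A+n_B-1)) = 4320/1584 = 2.7273.
        SD[R] = 1.6514.
Step 4: Continuity-corrected z = (R + 0.5 - E[R]) / SD[R] = (6 + 0.5 - 7.0000) / 1.6514 = -0.3028.
Step 5: Two-sided p-value via normal approximation = 2*(1 - Phi(|z|)) = 0.762069.
Step 6: alpha = 0.1. fail to reject H0.

R = 6, z = -0.3028, p = 0.762069, fail to reject H0.


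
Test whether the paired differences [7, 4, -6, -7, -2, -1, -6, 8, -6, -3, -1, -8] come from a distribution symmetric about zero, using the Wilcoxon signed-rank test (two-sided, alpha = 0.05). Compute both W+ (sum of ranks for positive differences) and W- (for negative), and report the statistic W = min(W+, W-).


Step 1: Drop any zero differences (none here) and take |d_i|.
|d| = [7, 4, 6, 7, 2, 1, 6, 8, 6, 3, 1, 8]
Step 2: Midrank |d_i| (ties get averaged ranks).
ranks: |7|->9.5, |4|->5, |6|->7, |7|->9.5, |2|->3, |1|->1.5, |6|->7, |8|->11.5, |6|->7, |3|->4, |1|->1.5, |8|->11.5
Step 3: Attach original signs; sum ranks with positive sign and with negative sign.
W+ = 9.5 + 5 + 11.5 = 26
W- = 7 + 9.5 + 3 + 1.5 + 7 + 7 + 4 + 1.5 + 11.5 = 52
(Check: W+ + W- = 78 should equal n(n+1)/2 = 78.)
Step 4: Test statistic W = min(W+, W-) = 26.
Step 5: Ties in |d|, so use the tie-corrected normal approximation.
        E[W] = n(n+1)/4 = 12*13/4 = 39.
        Tie groups: |d|=1 (t=2), |d|=6 (t=3), |d|=7 (t=2), |d|=8 (t=2); sum(t^3 - t) = 42.
        Var[W] = n(n+1)(2n+1)/24 - sum(t^3-t)/48 = 3900/24 - 42/48 = 161.625.
        z = (W - E[W]) / sqrt(Var[W]) = (26 - 39) / 12.7132 = -1.0226.
        Two-sided p = 2*Phi(z) = 0.306516.
Step 6: alpha = 0.05. fail to reject H0.

W+ = 26, W- = 52, W = min = 26, p = 0.306516, fail to reject H0.


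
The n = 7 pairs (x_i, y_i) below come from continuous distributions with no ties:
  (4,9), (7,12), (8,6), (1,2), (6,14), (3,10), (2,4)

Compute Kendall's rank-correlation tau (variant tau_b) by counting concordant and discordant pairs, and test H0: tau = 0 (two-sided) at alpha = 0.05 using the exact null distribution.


Step 1: Enumerate the 21 unordered pairs (i,j) with i<j and classify each by sign(x_j-x_i) * sign(y_j-y_i).
  (1,2):dx=+3,dy=+3->C; (1,3):dx=+4,dy=-3->D; (1,4):dx=-3,dy=-7->C; (1,5):dx=+2,dy=+5->C
  (1,6):dx=-1,dy=+1->D; (1,7):dx=-2,dy=-5->C; (2,3):dx=+1,dy=-6->D; (2,4):dx=-6,dy=-10->C
  (2,5):dx=-1,dy=+2->D; (2,6):dx=-4,dy=-2->C; (2,7):dx=-5,dy=-8->C; (3,4):dx=-7,dy=-4->C
  (3,5):dx=-2,dy=+8->D; (3,6):dx=-5,dy=+4->D; (3,7):dx=-6,dy=-2->C; (4,5):dx=+5,dy=+12->C
  (4,6):dx=+2,dy=+8->C; (4,7):dx=+1,dy=+2->C; (5,6):dx=-3,dy=-4->C; (5,7):dx=-4,dy=-10->C
  (6,7):dx=-1,dy=-6->C
Step 2: C = 15, D = 6, total pairs = 21.
Step 3: tau = (C - D)/(n(n-1)/2) = (15 - 6)/21 = 0.428571.
Step 4: Exact two-sided p-value (enumerate n! = 5040 permutations of y under H0): p = 0.238889.
Step 5: alpha = 0.05. fail to reject H0.

tau_b = 0.4286 (C=15, D=6), p = 0.238889, fail to reject H0.


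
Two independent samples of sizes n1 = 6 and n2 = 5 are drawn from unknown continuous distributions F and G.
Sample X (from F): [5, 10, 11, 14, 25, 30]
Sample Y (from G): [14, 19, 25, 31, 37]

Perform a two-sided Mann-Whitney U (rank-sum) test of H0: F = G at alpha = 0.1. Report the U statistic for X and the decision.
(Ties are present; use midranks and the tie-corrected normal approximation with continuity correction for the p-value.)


Step 1: Combine and sort all 11 observations; assign midranks.
sorted (value, group): (5,X), (10,X), (11,X), (14,X), (14,Y), (19,Y), (25,X), (25,Y), (30,X), (31,Y), (37,Y)
ranks: 5->1, 10->2, 11->3, 14->4.5, 14->4.5, 19->6, 25->7.5, 25->7.5, 30->9, 31->10, 37->11
Step 2: Rank sum for X: R1 = 1 + 2 + 3 + 4.5 + 7.5 + 9 = 27.
Step 3: U_X = R1 - n1(n1+1)/2 = 27 - 6*7/2 = 27 - 21 = 6.
       U_Y = n1*n2 - U_X = 30 - 6 = 24.
Step 4: Ties are present, so use the tie-corrected normal approximation (with continuity correction) for the p-value.
Step 5: p-value = 0.119000; compare to alpha = 0.1. fail to reject H0.

U_X = 6, p = 0.119000, fail to reject H0 at alpha = 0.1.


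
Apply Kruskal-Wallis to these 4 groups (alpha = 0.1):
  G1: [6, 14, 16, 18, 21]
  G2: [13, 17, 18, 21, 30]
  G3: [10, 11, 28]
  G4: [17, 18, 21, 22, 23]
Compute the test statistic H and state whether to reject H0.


Step 1: Combine all N = 18 observations and assign midranks.
sorted (value, group, rank): (6,G1,1), (10,G3,2), (11,G3,3), (13,G2,4), (14,G1,5), (16,G1,6), (17,G2,7.5), (17,G4,7.5), (18,G1,10), (18,G2,10), (18,G4,10), (21,G1,13), (21,G2,13), (21,G4,13), (22,G4,15), (23,G4,16), (28,G3,17), (30,G2,18)
Step 2: Sum ranks within each group.
R_1 = 35 (n_1 = 5)
R_2 = 52.5 (n_2 = 5)
R_3 = 22 (n_3 = 3)
R_4 = 61.5 (n_4 = 5)
Step 3: H = 12/(N(N+1)) * sum(R_i^2/n_i) - 3(N+1)
     = 12/(18*19) * (35^2/5 + 52.5^2/5 + 22^2/3 + 61.5^2/5) - 3*19
     = 0.035088 * 1714.03 - 57
     = 3.141520.
Step 4: Ties present; correction factor C = 1 - 54/(18^3 - 18) = 0.990712. Corrected H = 3.141520 / 0.990712 = 3.170972.
Step 5: Under H0, H ~ chi^2(3); p-value = 0.366008.
Step 6: alpha = 0.1. fail to reject H0.

H = 3.1710, df = 3, p = 0.366008, fail to reject H0.


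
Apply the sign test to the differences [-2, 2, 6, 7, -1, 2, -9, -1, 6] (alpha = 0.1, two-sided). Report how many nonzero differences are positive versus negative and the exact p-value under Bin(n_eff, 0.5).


Step 1: Discard zero differences. Original n = 9; n_eff = number of nonzero differences = 9.
Nonzero differences (with sign): -2, +2, +6, +7, -1, +2, -9, -1, +6
Step 2: Count signs: positive = 5, negative = 4.
Step 3: Under H0: P(positive) = 0.5, so the number of positives S ~ Bin(9, 0.5).
Step 4: Two-sided exact p-value = sum of Bin(9,0.5) probabilities at or below the observed probability = 1.000000.
Step 5: alpha = 0.1. fail to reject H0.

n_eff = 9, pos = 5, neg = 4, p = 1.000000, fail to reject H0.


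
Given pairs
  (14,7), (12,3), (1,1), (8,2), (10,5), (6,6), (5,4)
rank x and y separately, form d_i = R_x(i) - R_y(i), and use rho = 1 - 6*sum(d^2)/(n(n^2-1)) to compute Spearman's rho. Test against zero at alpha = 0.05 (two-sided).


Step 1: Rank x and y separately (midranks; no ties here).
rank(x): 14->7, 12->6, 1->1, 8->4, 10->5, 6->3, 5->2
rank(y): 7->7, 3->3, 1->1, 2->2, 5->5, 6->6, 4->4
Step 2: d_i = R_x(i) - R_y(i); compute d_i^2.
  (7-7)^2=0, (6-3)^2=9, (1-1)^2=0, (4-2)^2=4, (5-5)^2=0, (3-6)^2=9, (2-4)^2=4
sum(d^2) = 26.
Step 3: rho = 1 - 6*26 / (7*(7^2 - 1)) = 1 - 156/336 = 0.535714.
Step 4: Under H0, t = rho * sqrt((n-2)/(1-rho^2)) = 1.4186 ~ t(5).
Step 5: Two-sided p-value from the t-distribution with 5 df = 0.215217.
Step 6: alpha = 0.05. fail to reject H0.

rho = 0.5357, p = 0.215217, fail to reject H0 at alpha = 0.05.


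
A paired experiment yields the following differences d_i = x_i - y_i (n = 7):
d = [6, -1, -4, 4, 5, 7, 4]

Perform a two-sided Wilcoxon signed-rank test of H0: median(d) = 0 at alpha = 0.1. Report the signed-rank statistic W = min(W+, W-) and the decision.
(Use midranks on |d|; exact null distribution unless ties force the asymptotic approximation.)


Step 1: Drop any zero differences (none here) and take |d_i|.
|d| = [6, 1, 4, 4, 5, 7, 4]
Step 2: Midrank |d_i| (ties get averaged ranks).
ranks: |6|->6, |1|->1, |4|->3, |4|->3, |5|->5, |7|->7, |4|->3
Step 3: Attach original signs; sum ranks with positive sign and with negative sign.
W+ = 6 + 3 + 5 + 7 + 3 = 24
W- = 1 + 3 = 4
(Check: W+ + W- = 28 should equal n(n+1)/2 = 28.)
Step 4: Test statistic W = min(W+, W-) = 4.
Step 5: Ties in |d|, so use the tie-corrected normal approximation.
        E[W] = n(n+1)/4 = 7*8/4 = 14.
        Tie groups: |d|=4 (t=3); sum(t^3 - t) = 24.
        Var[W] = n(n+1)(2n+1)/24 - sum(t^3-t)/48 = 840/24 - 24/48 = 34.5.
        z = (W - E[W]) / sqrt(Var[W]) = (4 - 14) / 5.8737 = -1.7025.
        Two-sided p = 2*Phi(z) = 0.088659.
Step 6: alpha = 0.1. reject H0.

W+ = 24, W- = 4, W = min = 4, p = 0.088659, reject H0.


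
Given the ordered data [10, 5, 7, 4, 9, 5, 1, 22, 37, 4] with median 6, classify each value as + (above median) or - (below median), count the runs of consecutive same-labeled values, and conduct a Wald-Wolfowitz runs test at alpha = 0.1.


Step 1: Compute median = 6; label A = above, B = below.
Labels in order: ABABABBAAB  (n_A = 5, n_B = 5)
Step 2: Count runs R = 8.
Step 3: Under H0 (random ordering), E[R] = 2*n_A*n_B/(n_A+n_B) + 1 = 2*5*5/10 + 1 = 6.0000.
        Var[R] = 2*n_A*n_B*(2*n_A*n_B - n_A - n_B) / ((n_A+n_B)^2 * (n_A+n_B-1)) = 2000/900 = 2.2222.
        SD[R] = 1.4907.
Step 4: Continuity-corrected z = (R - 0.5 - E[R]) / SD[R] = (8 - 0.5 - 6.0000) / 1.4907 = 1.0062.
Step 5: Two-sided p-value via normal approximation = 2*(1 - Phi(|z|)) = 0.314305.
Step 6: alpha = 0.1. fail to reject H0.

R = 8, z = 1.0062, p = 0.314305, fail to reject H0.


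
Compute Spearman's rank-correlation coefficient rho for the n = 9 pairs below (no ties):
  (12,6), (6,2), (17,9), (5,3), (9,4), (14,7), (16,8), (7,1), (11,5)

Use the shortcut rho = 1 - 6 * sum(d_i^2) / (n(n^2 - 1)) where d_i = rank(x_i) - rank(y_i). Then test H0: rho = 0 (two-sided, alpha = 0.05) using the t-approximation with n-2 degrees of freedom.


Step 1: Rank x and y separately (midranks; no ties here).
rank(x): 12->6, 6->2, 17->9, 5->1, 9->4, 14->7, 16->8, 7->3, 11->5
rank(y): 6->6, 2->2, 9->9, 3->3, 4->4, 7->7, 8->8, 1->1, 5->5
Step 2: d_i = R_x(i) - R_y(i); compute d_i^2.
  (6-6)^2=0, (2-2)^2=0, (9-9)^2=0, (1-3)^2=4, (4-4)^2=0, (7-7)^2=0, (8-8)^2=0, (3-1)^2=4, (5-5)^2=0
sum(d^2) = 8.
Step 3: rho = 1 - 6*8 / (9*(9^2 - 1)) = 1 - 48/720 = 0.933333.
Step 4: Under H0, t = rho * sqrt((n-2)/(1-rho^2)) = 6.8783 ~ t(7).
Step 5: Two-sided p-value from the t-distribution with 7 df = 0.000236.
Step 6: alpha = 0.05. reject H0.

rho = 0.9333, p = 0.000236, reject H0 at alpha = 0.05.


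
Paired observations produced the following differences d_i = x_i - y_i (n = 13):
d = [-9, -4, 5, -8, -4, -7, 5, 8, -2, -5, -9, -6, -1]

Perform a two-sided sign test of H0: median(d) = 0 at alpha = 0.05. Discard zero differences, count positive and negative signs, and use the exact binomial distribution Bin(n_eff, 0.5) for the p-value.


Step 1: Discard zero differences. Original n = 13; n_eff = number of nonzero differences = 13.
Nonzero differences (with sign): -9, -4, +5, -8, -4, -7, +5, +8, -2, -5, -9, -6, -1
Step 2: Count signs: positive = 3, negative = 10.
Step 3: Under H0: P(positive) = 0.5, so the number of positives S ~ Bin(13, 0.5).
Step 4: Two-sided exact p-value = sum of Bin(13,0.5) probabilities at or below the observed probability = 0.092285.
Step 5: alpha = 0.05. fail to reject H0.

n_eff = 13, pos = 3, neg = 10, p = 0.092285, fail to reject H0.


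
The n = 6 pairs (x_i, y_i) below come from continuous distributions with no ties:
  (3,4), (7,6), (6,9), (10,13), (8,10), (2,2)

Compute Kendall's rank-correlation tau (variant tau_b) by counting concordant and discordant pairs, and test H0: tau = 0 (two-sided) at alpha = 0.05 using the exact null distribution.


Step 1: Enumerate the 15 unordered pairs (i,j) with i<j and classify each by sign(x_j-x_i) * sign(y_j-y_i).
  (1,2):dx=+4,dy=+2->C; (1,3):dx=+3,dy=+5->C; (1,4):dx=+7,dy=+9->C; (1,5):dx=+5,dy=+6->C
  (1,6):dx=-1,dy=-2->C; (2,3):dx=-1,dy=+3->D; (2,4):dx=+3,dy=+7->C; (2,5):dx=+1,dy=+4->C
  (2,6):dx=-5,dy=-4->C; (3,4):dx=+4,dy=+4->C; (3,5):dx=+2,dy=+1->C; (3,6):dx=-4,dy=-7->C
  (4,5):dx=-2,dy=-3->C; (4,6):dx=-8,dy=-11->C; (5,6):dx=-6,dy=-8->C
Step 2: C = 14, D = 1, total pairs = 15.
Step 3: tau = (C - D)/(n(n-1)/2) = (14 - 1)/15 = 0.866667.
Step 4: Exact two-sided p-value (enumerate n! = 720 permutations of y under H0): p = 0.016667.
Step 5: alpha = 0.05. reject H0.

tau_b = 0.8667 (C=14, D=1), p = 0.016667, reject H0.


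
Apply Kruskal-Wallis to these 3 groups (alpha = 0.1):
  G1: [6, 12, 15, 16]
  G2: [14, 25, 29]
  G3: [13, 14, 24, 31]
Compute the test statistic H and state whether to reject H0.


Step 1: Combine all N = 11 observations and assign midranks.
sorted (value, group, rank): (6,G1,1), (12,G1,2), (13,G3,3), (14,G2,4.5), (14,G3,4.5), (15,G1,6), (16,G1,7), (24,G3,8), (25,G2,9), (29,G2,10), (31,G3,11)
Step 2: Sum ranks within each group.
R_1 = 16 (n_1 = 4)
R_2 = 23.5 (n_2 = 3)
R_3 = 26.5 (n_3 = 4)
Step 3: H = 12/(N(N+1)) * sum(R_i^2/n_i) - 3(N+1)
     = 12/(11*12) * (16^2/4 + 23.5^2/3 + 26.5^2/4) - 3*12
     = 0.090909 * 423.646 - 36
     = 2.513258.
Step 4: Ties present; correction factor C = 1 - 6/(11^3 - 11) = 0.995455. Corrected H = 2.513258 / 0.995455 = 2.524734.
Step 5: Under H0, H ~ chi^2(2); p-value = 0.282983.
Step 6: alpha = 0.1. fail to reject H0.

H = 2.5247, df = 2, p = 0.282983, fail to reject H0.


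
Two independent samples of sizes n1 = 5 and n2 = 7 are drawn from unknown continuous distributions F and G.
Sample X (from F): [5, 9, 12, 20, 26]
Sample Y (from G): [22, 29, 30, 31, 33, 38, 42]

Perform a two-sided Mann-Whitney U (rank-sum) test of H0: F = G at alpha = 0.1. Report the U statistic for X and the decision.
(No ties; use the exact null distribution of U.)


Step 1: Combine and sort all 12 observations; assign midranks.
sorted (value, group): (5,X), (9,X), (12,X), (20,X), (22,Y), (26,X), (29,Y), (30,Y), (31,Y), (33,Y), (38,Y), (42,Y)
ranks: 5->1, 9->2, 12->3, 20->4, 22->5, 26->6, 29->7, 30->8, 31->9, 33->10, 38->11, 42->12
Step 2: Rank sum for X: R1 = 1 + 2 + 3 + 4 + 6 = 16.
Step 3: U_X = R1 - n1(n1+1)/2 = 16 - 5*6/2 = 16 - 15 = 1.
       U_Y = n1*n2 - U_X = 35 - 1 = 34.
Step 4: No ties, so the exact null distribution of U (based on enumerating the C(12,5) = 792 equally likely rank assignments) gives the two-sided p-value.
Step 5: p-value = 0.005051; compare to alpha = 0.1. reject H0.

U_X = 1, p = 0.005051, reject H0 at alpha = 0.1.


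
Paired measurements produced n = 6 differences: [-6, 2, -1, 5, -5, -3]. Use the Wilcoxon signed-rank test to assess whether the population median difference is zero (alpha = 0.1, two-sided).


Step 1: Drop any zero differences (none here) and take |d_i|.
|d| = [6, 2, 1, 5, 5, 3]
Step 2: Midrank |d_i| (ties get averaged ranks).
ranks: |6|->6, |2|->2, |1|->1, |5|->4.5, |5|->4.5, |3|->3
Step 3: Attach original signs; sum ranks with positive sign and with negative sign.
W+ = 2 + 4.5 = 6.5
W- = 6 + 1 + 4.5 + 3 = 14.5
(Check: W+ + W- = 21 should equal n(n+1)/2 = 21.)
Step 4: Test statistic W = min(W+, W-) = 6.5.
Step 5: Ties in |d|, so use the tie-corrected normal approximation.
        E[W] = n(n+1)/4 = 6*7/4 = 10.5.
        Tie groups: |d|=5 (t=2); sum(t^3 - t) = 6.
        Var[W] = n(n+1)(2n+1)/24 - sum(t^3-t)/48 = 546/24 - 6/48 = 22.625.
        z = (W - E[W]) / sqrt(Var[W]) = (6.5 - 10.5) / 4.7566 = -0.8409.
        Two-sided p = 2*Phi(z) = 0.400381.
Step 6: alpha = 0.1. fail to reject H0.

W+ = 6.5, W- = 14.5, W = min = 6.5, p = 0.400381, fail to reject H0.


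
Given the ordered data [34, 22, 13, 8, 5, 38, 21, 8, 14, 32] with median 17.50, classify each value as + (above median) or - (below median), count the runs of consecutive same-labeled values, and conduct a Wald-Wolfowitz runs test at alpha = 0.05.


Step 1: Compute median = 17.50; label A = above, B = below.
Labels in order: AABBBAABBA  (n_A = 5, n_B = 5)
Step 2: Count runs R = 5.
Step 3: Under H0 (random ordering), E[R] = 2*n_A*n_B/(n_A+n_B) + 1 = 2*5*5/10 + 1 = 6.0000.
        Var[R] = 2*n_A*n_B*(2*n_A*n_B - n_A - n_B) / ((n_A+n_B)^2 * (n_A+n_B-1)) = 2000/900 = 2.2222.
        SD[R] = 1.4907.
Step 4: Continuity-corrected z = (R + 0.5 - E[R]) / SD[R] = (5 + 0.5 - 6.0000) / 1.4907 = -0.3354.
Step 5: Two-sided p-value via normal approximation = 2*(1 - Phi(|z|)) = 0.737316.
Step 6: alpha = 0.05. fail to reject H0.

R = 5, z = -0.3354, p = 0.737316, fail to reject H0.


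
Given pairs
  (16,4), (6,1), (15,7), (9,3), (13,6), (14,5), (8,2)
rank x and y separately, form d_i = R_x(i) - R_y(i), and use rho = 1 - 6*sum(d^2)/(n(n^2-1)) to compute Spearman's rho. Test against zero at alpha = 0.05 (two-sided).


Step 1: Rank x and y separately (midranks; no ties here).
rank(x): 16->7, 6->1, 15->6, 9->3, 13->4, 14->5, 8->2
rank(y): 4->4, 1->1, 7->7, 3->3, 6->6, 5->5, 2->2
Step 2: d_i = R_x(i) - R_y(i); compute d_i^2.
  (7-4)^2=9, (1-1)^2=0, (6-7)^2=1, (3-3)^2=0, (4-6)^2=4, (5-5)^2=0, (2-2)^2=0
sum(d^2) = 14.
Step 3: rho = 1 - 6*14 / (7*(7^2 - 1)) = 1 - 84/336 = 0.750000.
Step 4: Under H0, t = rho * sqrt((n-2)/(1-rho^2)) = 2.5355 ~ t(5).
Step 5: Two-sided p-value from the t-distribution with 5 df = 0.052181.
Step 6: alpha = 0.05. fail to reject H0.

rho = 0.7500, p = 0.052181, fail to reject H0 at alpha = 0.05.


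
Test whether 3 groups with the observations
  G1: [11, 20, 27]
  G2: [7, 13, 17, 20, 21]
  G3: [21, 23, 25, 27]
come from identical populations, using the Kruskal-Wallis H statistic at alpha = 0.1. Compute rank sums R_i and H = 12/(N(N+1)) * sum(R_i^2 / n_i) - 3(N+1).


Step 1: Combine all N = 12 observations and assign midranks.
sorted (value, group, rank): (7,G2,1), (11,G1,2), (13,G2,3), (17,G2,4), (20,G1,5.5), (20,G2,5.5), (21,G2,7.5), (21,G3,7.5), (23,G3,9), (25,G3,10), (27,G1,11.5), (27,G3,11.5)
Step 2: Sum ranks within each group.
R_1 = 19 (n_1 = 3)
R_2 = 21 (n_2 = 5)
R_3 = 38 (n_3 = 4)
Step 3: H = 12/(N(N+1)) * sum(R_i^2/n_i) - 3(N+1)
     = 12/(12*13) * (19^2/3 + 21^2/5 + 38^2/4) - 3*13
     = 0.076923 * 569.533 - 39
     = 4.810256.
Step 4: Ties present; correction factor C = 1 - 18/(12^3 - 12) = 0.989510. Corrected H = 4.810256 / 0.989510 = 4.861249.
Step 5: Under H0, H ~ chi^2(2); p-value = 0.087982.
Step 6: alpha = 0.1. reject H0.

H = 4.8612, df = 2, p = 0.087982, reject H0.


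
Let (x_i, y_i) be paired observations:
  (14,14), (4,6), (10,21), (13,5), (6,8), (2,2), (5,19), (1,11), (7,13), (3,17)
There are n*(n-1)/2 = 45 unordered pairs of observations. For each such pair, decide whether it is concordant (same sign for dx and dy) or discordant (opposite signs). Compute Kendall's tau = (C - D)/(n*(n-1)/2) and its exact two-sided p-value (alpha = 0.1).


Step 1: Enumerate the 45 unordered pairs (i,j) with i<j and classify each by sign(x_j-x_i) * sign(y_j-y_i).
  (1,2):dx=-10,dy=-8->C; (1,3):dx=-4,dy=+7->D; (1,4):dx=-1,dy=-9->C; (1,5):dx=-8,dy=-6->C
  (1,6):dx=-12,dy=-12->C; (1,7):dx=-9,dy=+5->D; (1,8):dx=-13,dy=-3->C; (1,9):dx=-7,dy=-1->C
  (1,10):dx=-11,dy=+3->D; (2,3):dx=+6,dy=+15->C; (2,4):dx=+9,dy=-1->D; (2,5):dx=+2,dy=+2->C
  (2,6):dx=-2,dy=-4->C; (2,7):dx=+1,dy=+13->C; (2,8):dx=-3,dy=+5->D; (2,9):dx=+3,dy=+7->C
  (2,10):dx=-1,dy=+11->D; (3,4):dx=+3,dy=-16->D; (3,5):dx=-4,dy=-13->C; (3,6):dx=-8,dy=-19->C
  (3,7):dx=-5,dy=-2->C; (3,8):dx=-9,dy=-10->C; (3,9):dx=-3,dy=-8->C; (3,10):dx=-7,dy=-4->C
  (4,5):dx=-7,dy=+3->D; (4,6):dx=-11,dy=-3->C; (4,7):dx=-8,dy=+14->D; (4,8):dx=-12,dy=+6->D
  (4,9):dx=-6,dy=+8->D; (4,10):dx=-10,dy=+12->D; (5,6):dx=-4,dy=-6->C; (5,7):dx=-1,dy=+11->D
  (5,8):dx=-5,dy=+3->D; (5,9):dx=+1,dy=+5->C; (5,10):dx=-3,dy=+9->D; (6,7):dx=+3,dy=+17->C
  (6,8):dx=-1,dy=+9->D; (6,9):dx=+5,dy=+11->C; (6,10):dx=+1,dy=+15->C; (7,8):dx=-4,dy=-8->C
  (7,9):dx=+2,dy=-6->D; (7,10):dx=-2,dy=-2->C; (8,9):dx=+6,dy=+2->C; (8,10):dx=+2,dy=+6->C
  (9,10):dx=-4,dy=+4->D
Step 2: C = 27, D = 18, total pairs = 45.
Step 3: tau = (C - D)/(n(n-1)/2) = (27 - 18)/45 = 0.200000.
Step 4: Exact two-sided p-value (enumerate n! = 3628800 permutations of y under H0): p = 0.484313.
Step 5: alpha = 0.1. fail to reject H0.

tau_b = 0.2000 (C=27, D=18), p = 0.484313, fail to reject H0.


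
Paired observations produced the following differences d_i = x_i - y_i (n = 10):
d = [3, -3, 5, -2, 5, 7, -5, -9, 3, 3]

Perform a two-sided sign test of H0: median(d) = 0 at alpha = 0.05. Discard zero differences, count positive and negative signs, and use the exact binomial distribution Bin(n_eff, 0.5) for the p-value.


Step 1: Discard zero differences. Original n = 10; n_eff = number of nonzero differences = 10.
Nonzero differences (with sign): +3, -3, +5, -2, +5, +7, -5, -9, +3, +3
Step 2: Count signs: positive = 6, negative = 4.
Step 3: Under H0: P(positive) = 0.5, so the number of positives S ~ Bin(10, 0.5).
Step 4: Two-sided exact p-value = sum of Bin(10,0.5) probabilities at or below the observed probability = 0.753906.
Step 5: alpha = 0.05. fail to reject H0.

n_eff = 10, pos = 6, neg = 4, p = 0.753906, fail to reject H0.


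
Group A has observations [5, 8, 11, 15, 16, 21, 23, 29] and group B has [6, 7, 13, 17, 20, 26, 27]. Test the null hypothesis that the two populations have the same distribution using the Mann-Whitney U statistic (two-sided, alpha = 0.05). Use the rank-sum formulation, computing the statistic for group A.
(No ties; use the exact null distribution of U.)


Step 1: Combine and sort all 15 observations; assign midranks.
sorted (value, group): (5,X), (6,Y), (7,Y), (8,X), (11,X), (13,Y), (15,X), (16,X), (17,Y), (20,Y), (21,X), (23,X), (26,Y), (27,Y), (29,X)
ranks: 5->1, 6->2, 7->3, 8->4, 11->5, 13->6, 15->7, 16->8, 17->9, 20->10, 21->11, 23->12, 26->13, 27->14, 29->15
Step 2: Rank sum for X: R1 = 1 + 4 + 5 + 7 + 8 + 11 + 12 + 15 = 63.
Step 3: U_X = R1 - n1(n1+1)/2 = 63 - 8*9/2 = 63 - 36 = 27.
       U_Y = n1*n2 - U_X = 56 - 27 = 29.
Step 4: No ties, so the exact null distribution of U (based on enumerating the C(15,8) = 6435 equally likely rank assignments) gives the two-sided p-value.
Step 5: p-value = 0.955089; compare to alpha = 0.05. fail to reject H0.

U_X = 27, p = 0.955089, fail to reject H0 at alpha = 0.05.


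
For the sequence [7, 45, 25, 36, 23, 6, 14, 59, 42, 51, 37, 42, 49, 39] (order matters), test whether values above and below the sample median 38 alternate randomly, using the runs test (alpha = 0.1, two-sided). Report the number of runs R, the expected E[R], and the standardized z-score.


Step 1: Compute median = 38; label A = above, B = below.
Labels in order: BABBBBBAAABAAA  (n_A = 7, n_B = 7)
Step 2: Count runs R = 6.
Step 3: Under H0 (random ordering), E[R] = 2*n_A*n_B/(n_A+n_B) + 1 = 2*7*7/14 + 1 = 8.0000.
        Var[R] = 2*n_A*n_B*(2*n_A*n_B - n_A - n_B) / ((n_A+n_B)^2 * (n_A+n_B-1)) = 8232/2548 = 3.2308.
        SD[R] = 1.7974.
Step 4: Continuity-corrected z = (R + 0.5 - E[R]) / SD[R] = (6 + 0.5 - 8.0000) / 1.7974 = -0.8345.
Step 5: Two-sided p-value via normal approximation = 2*(1 - Phi(|z|)) = 0.403986.
Step 6: alpha = 0.1. fail to reject H0.

R = 6, z = -0.8345, p = 0.403986, fail to reject H0.


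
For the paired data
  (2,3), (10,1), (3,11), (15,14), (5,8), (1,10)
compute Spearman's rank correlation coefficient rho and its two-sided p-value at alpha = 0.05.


Step 1: Rank x and y separately (midranks; no ties here).
rank(x): 2->2, 10->5, 3->3, 15->6, 5->4, 1->1
rank(y): 3->2, 1->1, 11->5, 14->6, 8->3, 10->4
Step 2: d_i = R_x(i) - R_y(i); compute d_i^2.
  (2-2)^2=0, (5-1)^2=16, (3-5)^2=4, (6-6)^2=0, (4-3)^2=1, (1-4)^2=9
sum(d^2) = 30.
Step 3: rho = 1 - 6*30 / (6*(6^2 - 1)) = 1 - 180/210 = 0.142857.
Step 4: Under H0, t = rho * sqrt((n-2)/(1-rho^2)) = 0.2887 ~ t(4).
Step 5: Two-sided p-value from the t-distribution with 4 df = 0.787172.
Step 6: alpha = 0.05. fail to reject H0.

rho = 0.1429, p = 0.787172, fail to reject H0 at alpha = 0.05.


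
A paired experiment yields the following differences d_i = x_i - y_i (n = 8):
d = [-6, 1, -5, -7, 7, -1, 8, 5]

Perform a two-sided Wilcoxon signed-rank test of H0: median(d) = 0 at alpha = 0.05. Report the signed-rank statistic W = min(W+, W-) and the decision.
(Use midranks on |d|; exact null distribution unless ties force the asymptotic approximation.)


Step 1: Drop any zero differences (none here) and take |d_i|.
|d| = [6, 1, 5, 7, 7, 1, 8, 5]
Step 2: Midrank |d_i| (ties get averaged ranks).
ranks: |6|->5, |1|->1.5, |5|->3.5, |7|->6.5, |7|->6.5, |1|->1.5, |8|->8, |5|->3.5
Step 3: Attach original signs; sum ranks with positive sign and with negative sign.
W+ = 1.5 + 6.5 + 8 + 3.5 = 19.5
W- = 5 + 3.5 + 6.5 + 1.5 = 16.5
(Check: W+ + W- = 36 should equal n(n+1)/2 = 36.)
Step 4: Test statistic W = min(W+, W-) = 16.5.
Step 5: Ties in |d|, so use the tie-corrected normal approximation.
        E[W] = n(n+1)/4 = 8*9/4 = 18.
        Tie groups: |d|=1 (t=2), |d|=5 (t=2), |d|=7 (t=2); sum(t^3 - t) = 18.
        Var[W] = n(n+1)(2n+1)/24 - sum(t^3-t)/48 = 1224/24 - 18/48 = 50.625.
        z = (W - E[W]) / sqrt(Var[W]) = (16.5 - 18) / 7.1151 = -0.2108.
        Two-sided p = 2*Phi(z) = 0.833029.
Step 6: alpha = 0.05. fail to reject H0.

W+ = 19.5, W- = 16.5, W = min = 16.5, p = 0.833029, fail to reject H0.


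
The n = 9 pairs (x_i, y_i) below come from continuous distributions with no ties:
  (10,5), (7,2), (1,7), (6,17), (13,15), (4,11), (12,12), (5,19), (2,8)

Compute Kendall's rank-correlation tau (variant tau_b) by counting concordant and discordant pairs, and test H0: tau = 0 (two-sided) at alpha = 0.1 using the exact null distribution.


Step 1: Enumerate the 36 unordered pairs (i,j) with i<j and classify each by sign(x_j-x_i) * sign(y_j-y_i).
  (1,2):dx=-3,dy=-3->C; (1,3):dx=-9,dy=+2->D; (1,4):dx=-4,dy=+12->D; (1,5):dx=+3,dy=+10->C
  (1,6):dx=-6,dy=+6->D; (1,7):dx=+2,dy=+7->C; (1,8):dx=-5,dy=+14->D; (1,9):dx=-8,dy=+3->D
  (2,3):dx=-6,dy=+5->D; (2,4):dx=-1,dy=+15->D; (2,5):dx=+6,dy=+13->C; (2,6):dx=-3,dy=+9->D
  (2,7):dx=+5,dy=+10->C; (2,8):dx=-2,dy=+17->D; (2,9):dx=-5,dy=+6->D; (3,4):dx=+5,dy=+10->C
  (3,5):dx=+12,dy=+8->C; (3,6):dx=+3,dy=+4->C; (3,7):dx=+11,dy=+5->C; (3,8):dx=+4,dy=+12->C
  (3,9):dx=+1,dy=+1->C; (4,5):dx=+7,dy=-2->D; (4,6):dx=-2,dy=-6->C; (4,7):dx=+6,dy=-5->D
  (4,8):dx=-1,dy=+2->D; (4,9):dx=-4,dy=-9->C; (5,6):dx=-9,dy=-4->C; (5,7):dx=-1,dy=-3->C
  (5,8):dx=-8,dy=+4->D; (5,9):dx=-11,dy=-7->C; (6,7):dx=+8,dy=+1->C; (6,8):dx=+1,dy=+8->C
  (6,9):dx=-2,dy=-3->C; (7,8):dx=-7,dy=+7->D; (7,9):dx=-10,dy=-4->C; (8,9):dx=-3,dy=-11->C
Step 2: C = 21, D = 15, total pairs = 36.
Step 3: tau = (C - D)/(n(n-1)/2) = (21 - 15)/36 = 0.166667.
Step 4: Exact two-sided p-value (enumerate n! = 362880 permutations of y under H0): p = 0.612202.
Step 5: alpha = 0.1. fail to reject H0.

tau_b = 0.1667 (C=21, D=15), p = 0.612202, fail to reject H0.


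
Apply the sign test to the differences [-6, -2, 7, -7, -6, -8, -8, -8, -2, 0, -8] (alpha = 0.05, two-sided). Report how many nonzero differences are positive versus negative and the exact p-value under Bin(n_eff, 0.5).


Step 1: Discard zero differences. Original n = 11; n_eff = number of nonzero differences = 10.
Nonzero differences (with sign): -6, -2, +7, -7, -6, -8, -8, -8, -2, -8
Step 2: Count signs: positive = 1, negative = 9.
Step 3: Under H0: P(positive) = 0.5, so the number of positives S ~ Bin(10, 0.5).
Step 4: Two-sided exact p-value = sum of Bin(10,0.5) probabilities at or below the observed probability = 0.021484.
Step 5: alpha = 0.05. reject H0.

n_eff = 10, pos = 1, neg = 9, p = 0.021484, reject H0.


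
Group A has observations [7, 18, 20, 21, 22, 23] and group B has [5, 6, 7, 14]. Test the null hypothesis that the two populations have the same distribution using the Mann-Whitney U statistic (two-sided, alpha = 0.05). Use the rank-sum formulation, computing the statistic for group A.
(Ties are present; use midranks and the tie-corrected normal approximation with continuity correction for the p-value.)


Step 1: Combine and sort all 10 observations; assign midranks.
sorted (value, group): (5,Y), (6,Y), (7,X), (7,Y), (14,Y), (18,X), (20,X), (21,X), (22,X), (23,X)
ranks: 5->1, 6->2, 7->3.5, 7->3.5, 14->5, 18->6, 20->7, 21->8, 22->9, 23->10
Step 2: Rank sum for X: R1 = 3.5 + 6 + 7 + 8 + 9 + 10 = 43.5.
Step 3: U_X = R1 - n1(n1+1)/2 = 43.5 - 6*7/2 = 43.5 - 21 = 22.5.
       U_Y = n1*n2 - U_X = 24 - 22.5 = 1.5.
Step 4: Ties are present, so use the tie-corrected normal approximation (with continuity correction) for the p-value.
Step 5: p-value = 0.032476; compare to alpha = 0.05. reject H0.

U_X = 22.5, p = 0.032476, reject H0 at alpha = 0.05.


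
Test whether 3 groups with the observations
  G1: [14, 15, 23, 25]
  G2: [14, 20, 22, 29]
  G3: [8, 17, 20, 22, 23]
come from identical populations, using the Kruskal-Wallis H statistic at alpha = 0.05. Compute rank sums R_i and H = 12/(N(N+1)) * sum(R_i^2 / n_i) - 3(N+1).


Step 1: Combine all N = 13 observations and assign midranks.
sorted (value, group, rank): (8,G3,1), (14,G1,2.5), (14,G2,2.5), (15,G1,4), (17,G3,5), (20,G2,6.5), (20,G3,6.5), (22,G2,8.5), (22,G3,8.5), (23,G1,10.5), (23,G3,10.5), (25,G1,12), (29,G2,13)
Step 2: Sum ranks within each group.
R_1 = 29 (n_1 = 4)
R_2 = 30.5 (n_2 = 4)
R_3 = 31.5 (n_3 = 5)
Step 3: H = 12/(N(N+1)) * sum(R_i^2/n_i) - 3(N+1)
     = 12/(13*14) * (29^2/4 + 30.5^2/4 + 31.5^2/5) - 3*14
     = 0.065934 * 641.263 - 42
     = 0.281044.
Step 4: Ties present; correction factor C = 1 - 24/(13^3 - 13) = 0.989011. Corrected H = 0.281044 / 0.989011 = 0.284167.
Step 5: Under H0, H ~ chi^2(2); p-value = 0.867549.
Step 6: alpha = 0.05. fail to reject H0.

H = 0.2842, df = 2, p = 0.867549, fail to reject H0.


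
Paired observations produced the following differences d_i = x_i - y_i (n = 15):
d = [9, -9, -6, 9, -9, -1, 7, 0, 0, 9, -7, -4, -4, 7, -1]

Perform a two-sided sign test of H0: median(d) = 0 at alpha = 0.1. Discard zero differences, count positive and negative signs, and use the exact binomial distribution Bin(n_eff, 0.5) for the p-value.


Step 1: Discard zero differences. Original n = 15; n_eff = number of nonzero differences = 13.
Nonzero differences (with sign): +9, -9, -6, +9, -9, -1, +7, +9, -7, -4, -4, +7, -1
Step 2: Count signs: positive = 5, negative = 8.
Step 3: Under H0: P(positive) = 0.5, so the number of positives S ~ Bin(13, 0.5).
Step 4: Two-sided exact p-value = sum of Bin(13,0.5) probabilities at or below the observed probability = 0.581055.
Step 5: alpha = 0.1. fail to reject H0.

n_eff = 13, pos = 5, neg = 8, p = 0.581055, fail to reject H0.


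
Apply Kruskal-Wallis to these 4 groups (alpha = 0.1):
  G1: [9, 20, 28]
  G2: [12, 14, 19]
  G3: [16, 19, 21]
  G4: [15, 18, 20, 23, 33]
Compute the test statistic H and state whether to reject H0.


Step 1: Combine all N = 14 observations and assign midranks.
sorted (value, group, rank): (9,G1,1), (12,G2,2), (14,G2,3), (15,G4,4), (16,G3,5), (18,G4,6), (19,G2,7.5), (19,G3,7.5), (20,G1,9.5), (20,G4,9.5), (21,G3,11), (23,G4,12), (28,G1,13), (33,G4,14)
Step 2: Sum ranks within each group.
R_1 = 23.5 (n_1 = 3)
R_2 = 12.5 (n_2 = 3)
R_3 = 23.5 (n_3 = 3)
R_4 = 45.5 (n_4 = 5)
Step 3: H = 12/(N(N+1)) * sum(R_i^2/n_i) - 3(N+1)
     = 12/(14*15) * (23.5^2/3 + 12.5^2/3 + 23.5^2/3 + 45.5^2/5) - 3*15
     = 0.057143 * 834.3 - 45
     = 2.674286.
Step 4: Ties present; correction factor C = 1 - 12/(14^3 - 14) = 0.995604. Corrected H = 2.674286 / 0.995604 = 2.686093.
Step 5: Under H0, H ~ chi^2(3); p-value = 0.442596.
Step 6: alpha = 0.1. fail to reject H0.

H = 2.6861, df = 3, p = 0.442596, fail to reject H0.


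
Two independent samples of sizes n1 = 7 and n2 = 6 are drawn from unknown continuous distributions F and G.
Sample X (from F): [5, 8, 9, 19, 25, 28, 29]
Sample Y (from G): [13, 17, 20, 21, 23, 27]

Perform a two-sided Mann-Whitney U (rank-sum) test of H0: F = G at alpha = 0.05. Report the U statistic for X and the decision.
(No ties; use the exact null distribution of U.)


Step 1: Combine and sort all 13 observations; assign midranks.
sorted (value, group): (5,X), (8,X), (9,X), (13,Y), (17,Y), (19,X), (20,Y), (21,Y), (23,Y), (25,X), (27,Y), (28,X), (29,X)
ranks: 5->1, 8->2, 9->3, 13->4, 17->5, 19->6, 20->7, 21->8, 23->9, 25->10, 27->11, 28->12, 29->13
Step 2: Rank sum for X: R1 = 1 + 2 + 3 + 6 + 10 + 12 + 13 = 47.
Step 3: U_X = R1 - n1(n1+1)/2 = 47 - 7*8/2 = 47 - 28 = 19.
       U_Y = n1*n2 - U_X = 42 - 19 = 23.
Step 4: No ties, so the exact null distribution of U (based on enumerating the C(13,7) = 1716 equally likely rank assignments) gives the two-sided p-value.
Step 5: p-value = 0.835664; compare to alpha = 0.05. fail to reject H0.

U_X = 19, p = 0.835664, fail to reject H0 at alpha = 0.05.


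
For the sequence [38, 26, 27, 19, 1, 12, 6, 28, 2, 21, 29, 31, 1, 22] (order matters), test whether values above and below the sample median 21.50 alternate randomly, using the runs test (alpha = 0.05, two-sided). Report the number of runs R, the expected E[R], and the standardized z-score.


Step 1: Compute median = 21.50; label A = above, B = below.
Labels in order: AAABBBBABBAABA  (n_A = 7, n_B = 7)
Step 2: Count runs R = 7.
Step 3: Under H0 (random ordering), E[R] = 2*n_A*n_B/(n_A+n_B) + 1 = 2*7*7/14 + 1 = 8.0000.
        Var[R] = 2*n_A*n_B*(2*n_A*n_B - n_A - n_B) / ((n_A+n_B)^2 * (n_A+n_B-1)) = 8232/2548 = 3.2308.
        SD[R] = 1.7974.
Step 4: Continuity-corrected z = (R + 0.5 - E[R]) / SD[R] = (7 + 0.5 - 8.0000) / 1.7974 = -0.2782.
Step 5: Two-sided p-value via normal approximation = 2*(1 - Phi(|z|)) = 0.780879.
Step 6: alpha = 0.05. fail to reject H0.

R = 7, z = -0.2782, p = 0.780879, fail to reject H0.


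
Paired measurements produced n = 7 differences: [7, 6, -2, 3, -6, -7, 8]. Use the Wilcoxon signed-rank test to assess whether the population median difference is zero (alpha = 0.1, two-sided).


Step 1: Drop any zero differences (none here) and take |d_i|.
|d| = [7, 6, 2, 3, 6, 7, 8]
Step 2: Midrank |d_i| (ties get averaged ranks).
ranks: |7|->5.5, |6|->3.5, |2|->1, |3|->2, |6|->3.5, |7|->5.5, |8|->7
Step 3: Attach original signs; sum ranks with positive sign and with negative sign.
W+ = 5.5 + 3.5 + 2 + 7 = 18
W- = 1 + 3.5 + 5.5 = 10
(Check: W+ + W- = 28 should equal n(n+1)/2 = 28.)
Step 4: Test statistic W = min(W+, W-) = 10.
Step 5: Ties in |d|, so use the tie-corrected normal approximation.
        E[W] = n(n+1)/4 = 7*8/4 = 14.
        Tie groups: |d|=6 (t=2), |d|=7 (t=2); sum(t^3 - t) = 12.
        Var[W] = n(n+1)(2n+1)/24 - sum(t^3-t)/48 = 840/24 - 12/48 = 34.75.
        z = (W - E[W]) / sqrt(Var[W]) = (10 - 14) / 5.8949 = -0.6786.
        Two-sided p = 2*Phi(z) = 0.497422.
Step 6: alpha = 0.1. fail to reject H0.

W+ = 18, W- = 10, W = min = 10, p = 0.497422, fail to reject H0.


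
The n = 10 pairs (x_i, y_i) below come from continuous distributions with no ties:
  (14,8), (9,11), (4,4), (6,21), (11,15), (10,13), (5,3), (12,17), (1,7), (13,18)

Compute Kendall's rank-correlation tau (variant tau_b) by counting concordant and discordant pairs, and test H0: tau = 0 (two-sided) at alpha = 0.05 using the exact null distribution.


Step 1: Enumerate the 45 unordered pairs (i,j) with i<j and classify each by sign(x_j-x_i) * sign(y_j-y_i).
  (1,2):dx=-5,dy=+3->D; (1,3):dx=-10,dy=-4->C; (1,4):dx=-8,dy=+13->D; (1,5):dx=-3,dy=+7->D
  (1,6):dx=-4,dy=+5->D; (1,7):dx=-9,dy=-5->C; (1,8):dx=-2,dy=+9->D; (1,9):dx=-13,dy=-1->C
  (1,10):dx=-1,dy=+10->D; (2,3):dx=-5,dy=-7->C; (2,4):dx=-3,dy=+10->D; (2,5):dx=+2,dy=+4->C
  (2,6):dx=+1,dy=+2->C; (2,7):dx=-4,dy=-8->C; (2,8):dx=+3,dy=+6->C; (2,9):dx=-8,dy=-4->C
  (2,10):dx=+4,dy=+7->C; (3,4):dx=+2,dy=+17->C; (3,5):dx=+7,dy=+11->C; (3,6):dx=+6,dy=+9->C
  (3,7):dx=+1,dy=-1->D; (3,8):dx=+8,dy=+13->C; (3,9):dx=-3,dy=+3->D; (3,10):dx=+9,dy=+14->C
  (4,5):dx=+5,dy=-6->D; (4,6):dx=+4,dy=-8->D; (4,7):dx=-1,dy=-18->C; (4,8):dx=+6,dy=-4->D
  (4,9):dx=-5,dy=-14->C; (4,10):dx=+7,dy=-3->D; (5,6):dx=-1,dy=-2->C; (5,7):dx=-6,dy=-12->C
  (5,8):dx=+1,dy=+2->C; (5,9):dx=-10,dy=-8->C; (5,10):dx=+2,dy=+3->C; (6,7):dx=-5,dy=-10->C
  (6,8):dx=+2,dy=+4->C; (6,9):dx=-9,dy=-6->C; (6,10):dx=+3,dy=+5->C; (7,8):dx=+7,dy=+14->C
  (7,9):dx=-4,dy=+4->D; (7,10):dx=+8,dy=+15->C; (8,9):dx=-11,dy=-10->C; (8,10):dx=+1,dy=+1->C
  (9,10):dx=+12,dy=+11->C
Step 2: C = 31, D = 14, total pairs = 45.
Step 3: tau = (C - D)/(n(n-1)/2) = (31 - 14)/45 = 0.377778.
Step 4: Exact two-sided p-value (enumerate n! = 3628800 permutations of y under H0): p = 0.155742.
Step 5: alpha = 0.05. fail to reject H0.

tau_b = 0.3778 (C=31, D=14), p = 0.155742, fail to reject H0.


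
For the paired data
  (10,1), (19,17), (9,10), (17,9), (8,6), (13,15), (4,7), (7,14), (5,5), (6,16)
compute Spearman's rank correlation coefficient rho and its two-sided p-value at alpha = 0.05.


Step 1: Rank x and y separately (midranks; no ties here).
rank(x): 10->7, 19->10, 9->6, 17->9, 8->5, 13->8, 4->1, 7->4, 5->2, 6->3
rank(y): 1->1, 17->10, 10->6, 9->5, 6->3, 15->8, 7->4, 14->7, 5->2, 16->9
Step 2: d_i = R_x(i) - R_y(i); compute d_i^2.
  (7-1)^2=36, (10-10)^2=0, (6-6)^2=0, (9-5)^2=16, (5-3)^2=4, (8-8)^2=0, (1-4)^2=9, (4-7)^2=9, (2-2)^2=0, (3-9)^2=36
sum(d^2) = 110.
Step 3: rho = 1 - 6*110 / (10*(10^2 - 1)) = 1 - 660/990 = 0.333333.
Step 4: Under H0, t = rho * sqrt((n-2)/(1-rho^2)) = 1.0000 ~ t(8).
Step 5: Two-sided p-value from the t-distribution with 8 df = 0.346594.
Step 6: alpha = 0.05. fail to reject H0.

rho = 0.3333, p = 0.346594, fail to reject H0 at alpha = 0.05.


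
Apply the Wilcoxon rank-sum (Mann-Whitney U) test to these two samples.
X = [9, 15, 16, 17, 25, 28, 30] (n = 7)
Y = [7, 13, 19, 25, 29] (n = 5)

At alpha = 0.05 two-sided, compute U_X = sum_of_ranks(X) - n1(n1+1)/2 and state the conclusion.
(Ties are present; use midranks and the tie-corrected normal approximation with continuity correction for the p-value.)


Step 1: Combine and sort all 12 observations; assign midranks.
sorted (value, group): (7,Y), (9,X), (13,Y), (15,X), (16,X), (17,X), (19,Y), (25,X), (25,Y), (28,X), (29,Y), (30,X)
ranks: 7->1, 9->2, 13->3, 15->4, 16->5, 17->6, 19->7, 25->8.5, 25->8.5, 28->10, 29->11, 30->12
Step 2: Rank sum for X: R1 = 2 + 4 + 5 + 6 + 8.5 + 10 + 12 = 47.5.
Step 3: U_X = R1 - n1(n1+1)/2 = 47.5 - 7*8/2 = 47.5 - 28 = 19.5.
       U_Y = n1*n2 - U_X = 35 - 19.5 = 15.5.
Step 4: Ties are present, so use the tie-corrected normal approximation (with continuity correction) for the p-value.
Step 5: p-value = 0.807210; compare to alpha = 0.05. fail to reject H0.

U_X = 19.5, p = 0.807210, fail to reject H0 at alpha = 0.05.


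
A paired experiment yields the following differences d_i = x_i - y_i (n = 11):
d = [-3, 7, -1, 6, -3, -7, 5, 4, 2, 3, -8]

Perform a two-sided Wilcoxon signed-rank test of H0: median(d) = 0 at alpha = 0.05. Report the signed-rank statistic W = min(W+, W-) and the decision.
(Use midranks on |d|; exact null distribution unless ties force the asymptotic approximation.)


Step 1: Drop any zero differences (none here) and take |d_i|.
|d| = [3, 7, 1, 6, 3, 7, 5, 4, 2, 3, 8]
Step 2: Midrank |d_i| (ties get averaged ranks).
ranks: |3|->4, |7|->9.5, |1|->1, |6|->8, |3|->4, |7|->9.5, |5|->7, |4|->6, |2|->2, |3|->4, |8|->11
Step 3: Attach original signs; sum ranks with positive sign and with negative sign.
W+ = 9.5 + 8 + 7 + 6 + 2 + 4 = 36.5
W- = 4 + 1 + 4 + 9.5 + 11 = 29.5
(Check: W+ + W- = 66 should equal n(n+1)/2 = 66.)
Step 4: Test statistic W = min(W+, W-) = 29.5.
Step 5: Ties in |d|, so use the tie-corrected normal approximation.
        E[W] = n(n+1)/4 = 11*12/4 = 33.
        Tie groups: |d|=3 (t=3), |d|=7 (t=2); sum(t^3 - t) = 30.
        Var[W] = n(n+1)(2n+1)/24 - sum(t^3-t)/48 = 3036/24 - 30/48 = 125.875.
        z = (W - E[W]) / sqrt(Var[W]) = (29.5 - 33) / 11.2194 = -0.3120.
        Two-sided p = 2*Phi(z) = 0.755071.
Step 6: alpha = 0.05. fail to reject H0.

W+ = 36.5, W- = 29.5, W = min = 29.5, p = 0.755071, fail to reject H0.


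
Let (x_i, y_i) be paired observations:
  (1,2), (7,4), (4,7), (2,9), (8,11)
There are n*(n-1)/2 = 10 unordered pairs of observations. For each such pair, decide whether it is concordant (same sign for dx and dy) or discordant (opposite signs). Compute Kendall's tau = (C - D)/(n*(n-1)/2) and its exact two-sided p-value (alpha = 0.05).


Step 1: Enumerate the 10 unordered pairs (i,j) with i<j and classify each by sign(x_j-x_i) * sign(y_j-y_i).
  (1,2):dx=+6,dy=+2->C; (1,3):dx=+3,dy=+5->C; (1,4):dx=+1,dy=+7->C; (1,5):dx=+7,dy=+9->C
  (2,3):dx=-3,dy=+3->D; (2,4):dx=-5,dy=+5->D; (2,5):dx=+1,dy=+7->C; (3,4):dx=-2,dy=+2->D
  (3,5):dx=+4,dy=+4->C; (4,5):dx=+6,dy=+2->C
Step 2: C = 7, D = 3, total pairs = 10.
Step 3: tau = (C - D)/(n(n-1)/2) = (7 - 3)/10 = 0.400000.
Step 4: Exact two-sided p-value (enumerate n! = 120 permutations of y under H0): p = 0.483333.
Step 5: alpha = 0.05. fail to reject H0.

tau_b = 0.4000 (C=7, D=3), p = 0.483333, fail to reject H0.
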